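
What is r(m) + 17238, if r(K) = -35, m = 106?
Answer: 17203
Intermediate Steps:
r(m) + 17238 = -35 + 17238 = 17203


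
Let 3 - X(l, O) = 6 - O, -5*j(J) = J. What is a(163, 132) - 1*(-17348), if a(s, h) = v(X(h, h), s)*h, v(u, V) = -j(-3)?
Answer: 86344/5 ≈ 17269.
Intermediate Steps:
j(J) = -J/5
X(l, O) = -3 + O (X(l, O) = 3 - (6 - O) = 3 + (-6 + O) = -3 + O)
v(u, V) = -⅗ (v(u, V) = -(-1)*(-3)/5 = -1*⅗ = -⅗)
a(s, h) = -3*h/5
a(163, 132) - 1*(-17348) = -⅗*132 - 1*(-17348) = -396/5 + 17348 = 86344/5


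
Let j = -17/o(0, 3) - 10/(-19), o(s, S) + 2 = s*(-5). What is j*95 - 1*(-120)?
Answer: 1955/2 ≈ 977.50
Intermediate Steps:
o(s, S) = -2 - 5*s (o(s, S) = -2 + s*(-5) = -2 - 5*s)
j = 343/38 (j = -17/(-2 - 5*0) - 10/(-19) = -17/(-2 + 0) - 10*(-1/19) = -17/(-2) + 10/19 = -17*(-½) + 10/19 = 17/2 + 10/19 = 343/38 ≈ 9.0263)
j*95 - 1*(-120) = (343/38)*95 - 1*(-120) = 1715/2 + 120 = 1955/2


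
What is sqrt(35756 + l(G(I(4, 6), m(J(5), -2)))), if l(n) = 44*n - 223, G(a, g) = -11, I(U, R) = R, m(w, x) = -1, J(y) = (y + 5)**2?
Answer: sqrt(35049) ≈ 187.21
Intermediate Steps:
J(y) = (5 + y)**2
l(n) = -223 + 44*n
sqrt(35756 + l(G(I(4, 6), m(J(5), -2)))) = sqrt(35756 + (-223 + 44*(-11))) = sqrt(35756 + (-223 - 484)) = sqrt(35756 - 707) = sqrt(35049)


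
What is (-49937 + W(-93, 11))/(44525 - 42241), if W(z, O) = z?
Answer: -25015/1142 ≈ -21.905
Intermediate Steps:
(-49937 + W(-93, 11))/(44525 - 42241) = (-49937 - 93)/(44525 - 42241) = -50030/2284 = -50030*1/2284 = -25015/1142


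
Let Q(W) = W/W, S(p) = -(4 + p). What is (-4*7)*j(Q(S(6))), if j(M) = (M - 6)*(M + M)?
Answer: 280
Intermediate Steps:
S(p) = -4 - p
Q(W) = 1
j(M) = 2*M*(-6 + M) (j(M) = (-6 + M)*(2*M) = 2*M*(-6 + M))
(-4*7)*j(Q(S(6))) = (-4*7)*(2*1*(-6 + 1)) = -56*(-5) = -28*(-10) = 280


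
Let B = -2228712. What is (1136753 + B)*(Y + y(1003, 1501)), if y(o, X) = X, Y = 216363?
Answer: -237898555576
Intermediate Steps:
(1136753 + B)*(Y + y(1003, 1501)) = (1136753 - 2228712)*(216363 + 1501) = -1091959*217864 = -237898555576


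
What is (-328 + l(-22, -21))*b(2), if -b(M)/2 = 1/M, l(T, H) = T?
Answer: 350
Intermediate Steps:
b(M) = -2/M
(-328 + l(-22, -21))*b(2) = (-328 - 22)*(-2/2) = -(-700)/2 = -350*(-1) = 350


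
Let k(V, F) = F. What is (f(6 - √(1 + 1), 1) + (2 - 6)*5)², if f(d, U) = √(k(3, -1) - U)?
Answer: (-20 + I*√2)² ≈ 398.0 - 56.569*I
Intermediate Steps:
f(d, U) = √(-1 - U)
(f(6 - √(1 + 1), 1) + (2 - 6)*5)² = (√(-1 - 1*1) + (2 - 6)*5)² = (√(-1 - 1) - 4*5)² = (√(-2) - 20)² = (I*√2 - 20)² = (-20 + I*√2)²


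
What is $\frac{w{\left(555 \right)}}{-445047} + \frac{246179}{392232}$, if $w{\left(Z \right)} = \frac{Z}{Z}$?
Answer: $\frac{12173425909}{19395741656} \approx 0.62763$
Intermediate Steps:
$w{\left(Z \right)} = 1$
$\frac{w{\left(555 \right)}}{-445047} + \frac{246179}{392232} = 1 \frac{1}{-445047} + \frac{246179}{392232} = 1 \left(- \frac{1}{445047}\right) + 246179 \cdot \frac{1}{392232} = - \frac{1}{445047} + \frac{246179}{392232} = \frac{12173425909}{19395741656}$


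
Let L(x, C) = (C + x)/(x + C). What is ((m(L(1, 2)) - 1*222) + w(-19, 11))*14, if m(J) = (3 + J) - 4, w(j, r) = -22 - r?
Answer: -3570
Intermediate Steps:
L(x, C) = 1 (L(x, C) = (C + x)/(C + x) = 1)
m(J) = -1 + J
((m(L(1, 2)) - 1*222) + w(-19, 11))*14 = (((-1 + 1) - 1*222) + (-22 - 1*11))*14 = ((0 - 222) + (-22 - 11))*14 = (-222 - 33)*14 = -255*14 = -3570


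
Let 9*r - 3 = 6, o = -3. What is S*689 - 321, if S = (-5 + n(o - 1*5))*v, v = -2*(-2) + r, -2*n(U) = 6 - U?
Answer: -41661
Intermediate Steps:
n(U) = -3 + U/2 (n(U) = -(6 - U)/2 = -3 + U/2)
r = 1 (r = 1/3 + (1/9)*6 = 1/3 + 2/3 = 1)
v = 5 (v = -2*(-2) + 1 = 4 + 1 = 5)
S = -60 (S = (-5 + (-3 + (-3 - 1*5)/2))*5 = (-5 + (-3 + (-3 - 5)/2))*5 = (-5 + (-3 + (1/2)*(-8)))*5 = (-5 + (-3 - 4))*5 = (-5 - 7)*5 = -12*5 = -60)
S*689 - 321 = -60*689 - 321 = -41340 - 321 = -41661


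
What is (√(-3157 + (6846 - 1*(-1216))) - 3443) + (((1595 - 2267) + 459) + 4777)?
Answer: 1121 + 3*√545 ≈ 1191.0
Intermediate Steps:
(√(-3157 + (6846 - 1*(-1216))) - 3443) + (((1595 - 2267) + 459) + 4777) = (√(-3157 + (6846 + 1216)) - 3443) + ((-672 + 459) + 4777) = (√(-3157 + 8062) - 3443) + (-213 + 4777) = (√4905 - 3443) + 4564 = (3*√545 - 3443) + 4564 = (-3443 + 3*√545) + 4564 = 1121 + 3*√545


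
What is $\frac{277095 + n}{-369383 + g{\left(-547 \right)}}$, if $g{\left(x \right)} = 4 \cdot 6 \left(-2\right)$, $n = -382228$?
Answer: $\frac{105133}{369431} \approx 0.28458$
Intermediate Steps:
$g{\left(x \right)} = -48$ ($g{\left(x \right)} = 24 \left(-2\right) = -48$)
$\frac{277095 + n}{-369383 + g{\left(-547 \right)}} = \frac{277095 - 382228}{-369383 - 48} = - \frac{105133}{-369431} = \left(-105133\right) \left(- \frac{1}{369431}\right) = \frac{105133}{369431}$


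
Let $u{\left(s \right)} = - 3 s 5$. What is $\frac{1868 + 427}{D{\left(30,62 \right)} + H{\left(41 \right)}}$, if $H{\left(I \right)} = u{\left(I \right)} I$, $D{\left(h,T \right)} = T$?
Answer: $- \frac{2295}{25153} \approx -0.091242$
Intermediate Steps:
$u{\left(s \right)} = - 15 s$
$H{\left(I \right)} = - 15 I^{2}$ ($H{\left(I \right)} = - 15 I I = - 15 I^{2}$)
$\frac{1868 + 427}{D{\left(30,62 \right)} + H{\left(41 \right)}} = \frac{1868 + 427}{62 - 15 \cdot 41^{2}} = \frac{2295}{62 - 25215} = \frac{2295}{-25153} = 2295 \left(- \frac{1}{25153}\right) = - \frac{2295}{25153}$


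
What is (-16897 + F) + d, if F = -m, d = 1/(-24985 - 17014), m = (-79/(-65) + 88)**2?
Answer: -4410660477999/177445775 ≈ -24856.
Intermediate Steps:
m = 33628401/4225 (m = (-79*(-1/65) + 88)**2 = (79/65 + 88)**2 = (5799/65)**2 = 33628401/4225 ≈ 7959.4)
d = -1/41999 (d = 1/(-41999) = -1/41999 ≈ -2.3810e-5)
F = -33628401/4225 (F = -1*33628401/4225 = -33628401/4225 ≈ -7959.4)
(-16897 + F) + d = (-16897 - 33628401/4225) - 1/41999 = -105018226/4225 - 1/41999 = -4410660477999/177445775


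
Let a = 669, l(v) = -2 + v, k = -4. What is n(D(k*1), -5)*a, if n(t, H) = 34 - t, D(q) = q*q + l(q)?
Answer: 16056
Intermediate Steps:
D(q) = -2 + q + q**2 (D(q) = q*q + (-2 + q) = q**2 + (-2 + q) = -2 + q + q**2)
n(D(k*1), -5)*a = (34 - (-2 - 4*1 + (-4*1)**2))*669 = (34 - (-2 - 4 + (-4)**2))*669 = (34 - (-2 - 4 + 16))*669 = (34 - 1*10)*669 = (34 - 10)*669 = 24*669 = 16056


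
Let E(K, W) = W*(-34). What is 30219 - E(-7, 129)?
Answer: 34605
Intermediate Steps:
E(K, W) = -34*W
30219 - E(-7, 129) = 30219 - (-34)*129 = 30219 - 1*(-4386) = 30219 + 4386 = 34605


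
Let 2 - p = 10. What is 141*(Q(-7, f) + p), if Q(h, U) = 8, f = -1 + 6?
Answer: 0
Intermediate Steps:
f = 5
p = -8 (p = 2 - 1*10 = 2 - 10 = -8)
141*(Q(-7, f) + p) = 141*(8 - 8) = 141*0 = 0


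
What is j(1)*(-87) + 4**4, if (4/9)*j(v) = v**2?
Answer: 241/4 ≈ 60.250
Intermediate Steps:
j(v) = 9*v**2/4
j(1)*(-87) + 4**4 = ((9/4)*1**2)*(-87) + 4**4 = ((9/4)*1)*(-87) + 256 = (9/4)*(-87) + 256 = -783/4 + 256 = 241/4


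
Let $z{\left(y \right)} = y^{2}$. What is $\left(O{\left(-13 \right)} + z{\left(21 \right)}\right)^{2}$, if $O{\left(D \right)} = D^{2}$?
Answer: $372100$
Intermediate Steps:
$\left(O{\left(-13 \right)} + z{\left(21 \right)}\right)^{2} = \left(\left(-13\right)^{2} + 21^{2}\right)^{2} = \left(169 + 441\right)^{2} = 610^{2} = 372100$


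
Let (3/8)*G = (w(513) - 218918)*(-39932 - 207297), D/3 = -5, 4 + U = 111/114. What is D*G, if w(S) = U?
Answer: -41133956075420/19 ≈ -2.1649e+12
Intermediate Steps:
U = -115/38 (U = -4 + 111/114 = -4 + 111*(1/114) = -4 + 37/38 = -115/38 ≈ -3.0263)
D = -15 (D = 3*(-5) = -15)
w(S) = -115/38
G = 8226791215084/57 (G = 8*((-115/38 - 218918)*(-39932 - 207297))/3 = 8*(-8318999/38*(-247229))/3 = (8/3)*(2056697803771/38) = 8226791215084/57 ≈ 1.4433e+11)
D*G = -15*8226791215084/57 = -41133956075420/19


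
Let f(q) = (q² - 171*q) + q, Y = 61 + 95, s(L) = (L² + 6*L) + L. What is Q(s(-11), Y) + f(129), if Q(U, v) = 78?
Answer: -5211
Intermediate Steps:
s(L) = L² + 7*L
Y = 156
f(q) = q² - 170*q
Q(s(-11), Y) + f(129) = 78 + 129*(-170 + 129) = 78 + 129*(-41) = 78 - 5289 = -5211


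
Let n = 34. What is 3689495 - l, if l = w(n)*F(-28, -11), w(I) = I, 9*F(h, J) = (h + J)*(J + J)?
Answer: 11058761/3 ≈ 3.6863e+6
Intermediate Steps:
F(h, J) = 2*J*(J + h)/9 (F(h, J) = ((h + J)*(J + J))/9 = ((J + h)*(2*J))/9 = (2*J*(J + h))/9 = 2*J*(J + h)/9)
l = 9724/3 (l = 34*((2/9)*(-11)*(-11 - 28)) = 34*((2/9)*(-11)*(-39)) = 34*(286/3) = 9724/3 ≈ 3241.3)
3689495 - l = 3689495 - 1*9724/3 = 3689495 - 9724/3 = 11058761/3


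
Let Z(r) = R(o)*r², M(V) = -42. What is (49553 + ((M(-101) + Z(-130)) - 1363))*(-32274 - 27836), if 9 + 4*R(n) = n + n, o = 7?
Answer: -4164000030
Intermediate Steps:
R(n) = -9/4 + n/2 (R(n) = -9/4 + (n + n)/4 = -9/4 + (2*n)/4 = -9/4 + n/2)
Z(r) = 5*r²/4 (Z(r) = (-9/4 + (½)*7)*r² = (-9/4 + 7/2)*r² = 5*r²/4)
(49553 + ((M(-101) + Z(-130)) - 1363))*(-32274 - 27836) = (49553 + ((-42 + (5/4)*(-130)²) - 1363))*(-32274 - 27836) = (49553 + ((-42 + (5/4)*16900) - 1363))*(-60110) = (49553 + ((-42 + 21125) - 1363))*(-60110) = (49553 + (21083 - 1363))*(-60110) = (49553 + 19720)*(-60110) = 69273*(-60110) = -4164000030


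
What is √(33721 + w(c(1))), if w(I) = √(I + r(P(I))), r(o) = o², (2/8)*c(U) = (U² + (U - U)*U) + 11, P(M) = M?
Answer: √(33721 + 28*√3) ≈ 183.76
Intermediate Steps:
c(U) = 44 + 4*U² (c(U) = 4*((U² + (U - U)*U) + 11) = 4*((U² + 0*U) + 11) = 4*((U² + 0) + 11) = 4*(U² + 11) = 4*(11 + U²) = 44 + 4*U²)
w(I) = √(I + I²)
√(33721 + w(c(1))) = √(33721 + √((44 + 4*1²)*(1 + (44 + 4*1²)))) = √(33721 + √((44 + 4*1)*(1 + (44 + 4*1)))) = √(33721 + √((44 + 4)*(1 + (44 + 4)))) = √(33721 + √(48*(1 + 48))) = √(33721 + √(48*49)) = √(33721 + √2352) = √(33721 + 28*√3)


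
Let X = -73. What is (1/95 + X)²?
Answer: 48080356/9025 ≈ 5327.5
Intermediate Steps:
(1/95 + X)² = (1/95 - 73)² = (-6934/95)² = 48080356/9025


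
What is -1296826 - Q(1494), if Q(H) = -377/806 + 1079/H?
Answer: -361814525/279 ≈ -1.2968e+6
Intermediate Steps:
Q(H) = -29/62 + 1079/H (Q(H) = -377*1/806 + 1079/H = -29/62 + 1079/H)
-1296826 - Q(1494) = -1296826 - (-29/62 + 1079/1494) = -1296826 - (-29/62 + 1079*(1/1494)) = -1296826 - (-29/62 + 13/18) = -1296826 - 1*71/279 = -1296826 - 71/279 = -361814525/279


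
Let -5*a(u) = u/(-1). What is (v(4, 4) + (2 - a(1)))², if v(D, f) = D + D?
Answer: 2401/25 ≈ 96.040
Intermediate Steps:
a(u) = u/5 (a(u) = -u/(5*(-1)) = -u*(-1)/5 = -(-1)*u/5 = u/5)
v(D, f) = 2*D
(v(4, 4) + (2 - a(1)))² = (2*4 + (2 - 1/5))² = (8 + (2 - 1*⅕))² = (8 + (2 - ⅕))² = (8 + 9/5)² = (49/5)² = 2401/25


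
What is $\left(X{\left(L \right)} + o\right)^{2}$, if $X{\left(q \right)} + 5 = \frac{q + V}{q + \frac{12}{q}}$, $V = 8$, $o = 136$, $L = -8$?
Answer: $17161$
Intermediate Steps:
$X{\left(q \right)} = -5 + \frac{8 + q}{q + \frac{12}{q}}$ ($X{\left(q \right)} = -5 + \frac{q + 8}{q + \frac{12}{q}} = -5 + \frac{8 + q}{q + \frac{12}{q}}$)
$\left(X{\left(L \right)} + o\right)^{2} = \left(\frac{4 \left(-15 - \left(-8\right)^{2} + 2 \left(-8\right)\right)}{12 + \left(-8\right)^{2}} + 136\right)^{2} = \left(\frac{4 \left(-15 - 64 - 16\right)}{12 + 64} + 136\right)^{2} = \left(\frac{4 \left(-15 - 64 - 16\right)}{76} + 136\right)^{2} = \left(4 \cdot \frac{1}{76} \left(-95\right) + 136\right)^{2} = \left(-5 + 136\right)^{2} = 131^{2} = 17161$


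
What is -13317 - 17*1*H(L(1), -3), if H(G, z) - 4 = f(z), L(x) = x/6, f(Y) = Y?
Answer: -13334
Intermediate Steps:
L(x) = x/6 (L(x) = x*(⅙) = x/6)
H(G, z) = 4 + z
-13317 - 17*1*H(L(1), -3) = -13317 - 17*1*(4 - 3) = -13317 - 17 = -13334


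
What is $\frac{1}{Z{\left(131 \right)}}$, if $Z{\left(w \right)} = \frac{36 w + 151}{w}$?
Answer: $\frac{131}{4867} \approx 0.026916$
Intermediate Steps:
$Z{\left(w \right)} = \frac{151 + 36 w}{w}$
$\frac{1}{Z{\left(131 \right)}} = \frac{1}{36 + \frac{151}{131}} = \frac{1}{\frac{4867}{131}} = \frac{131}{4867}$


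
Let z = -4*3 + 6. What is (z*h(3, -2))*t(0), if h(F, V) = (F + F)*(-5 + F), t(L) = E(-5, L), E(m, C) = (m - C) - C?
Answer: -360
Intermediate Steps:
E(m, C) = m - 2*C
t(L) = -5 - 2*L
z = -6 (z = -12 + 6 = -6)
h(F, V) = 2*F*(-5 + F) (h(F, V) = (2*F)*(-5 + F) = 2*F*(-5 + F))
(z*h(3, -2))*t(0) = (-12*3*(-5 + 3))*(-5 - 2*0) = (-12*3*(-2))*(-5 + 0) = -6*(-12)*(-5) = 72*(-5) = -360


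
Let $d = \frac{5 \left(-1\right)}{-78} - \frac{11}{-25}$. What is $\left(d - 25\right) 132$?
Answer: $- \frac{1050874}{325} \approx -3233.5$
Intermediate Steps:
$d = \frac{983}{1950}$ ($d = \left(-5\right) \left(- \frac{1}{78}\right) - - \frac{11}{25} = \frac{5}{78} + \frac{11}{25} = \frac{983}{1950} \approx 0.5041$)
$\left(d - 25\right) 132 = \left(\frac{983}{1950} - 25\right) 132 = \left(- \frac{47767}{1950}\right) 132 = - \frac{1050874}{325}$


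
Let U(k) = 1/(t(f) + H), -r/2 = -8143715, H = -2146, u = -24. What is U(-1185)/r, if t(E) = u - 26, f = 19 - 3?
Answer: -1/35767196280 ≈ -2.7959e-11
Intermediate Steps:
f = 16
r = 16287430 (r = -2*(-8143715) = 16287430)
t(E) = -50 (t(E) = -24 - 26 = -50)
U(k) = -1/2196 (U(k) = 1/(-50 - 2146) = 1/(-2196) = -1/2196)
U(-1185)/r = -1/2196/16287430 = -1/2196*1/16287430 = -1/35767196280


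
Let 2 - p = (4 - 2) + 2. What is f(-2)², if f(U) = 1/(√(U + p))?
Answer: -¼ ≈ -0.25000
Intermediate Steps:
p = -2 (p = 2 - ((4 - 2) + 2) = 2 - (2 + 2) = 2 - 1*4 = 2 - 4 = -2)
f(U) = (-2 + U)^(-½) (f(U) = 1/(√(U - 2)) = 1/(√(-2 + U)) = (-2 + U)^(-½))
f(-2)² = ((-2 - 2)^(-½))² = ((-4)^(-½))² = (-I/2)² = -¼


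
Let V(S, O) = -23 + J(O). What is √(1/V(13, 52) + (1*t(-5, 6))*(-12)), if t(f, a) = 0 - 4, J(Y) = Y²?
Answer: √345015209/2681 ≈ 6.9282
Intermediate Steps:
V(S, O) = -23 + O²
t(f, a) = -4
√(1/V(13, 52) + (1*t(-5, 6))*(-12)) = √(1/(-23 + 52²) + (1*(-4))*(-12)) = √(1/(-23 + 2704) - 4*(-12)) = √(1/2681 + 48) = √(128689/2681) = √345015209/2681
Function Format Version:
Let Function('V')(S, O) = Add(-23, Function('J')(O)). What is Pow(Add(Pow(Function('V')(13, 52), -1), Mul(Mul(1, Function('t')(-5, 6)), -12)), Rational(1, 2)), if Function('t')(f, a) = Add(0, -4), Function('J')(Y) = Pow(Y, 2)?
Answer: Mul(Rational(1, 2681), Pow(345015209, Rational(1, 2))) ≈ 6.9282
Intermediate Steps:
Function('V')(S, O) = Add(-23, Pow(O, 2))
Function('t')(f, a) = -4
Pow(Add(Pow(Function('V')(13, 52), -1), Mul(Mul(1, Function('t')(-5, 6)), -12)), Rational(1, 2)) = Pow(Add(Pow(Add(-23, Pow(52, 2)), -1), Mul(Mul(1, -4), -12)), Rational(1, 2)) = Pow(Add(Pow(Add(-23, 2704), -1), Mul(-4, -12)), Rational(1, 2)) = Pow(Add(Pow(2681, -1), 48), Rational(1, 2)) = Pow(Add(Rational(1, 2681), 48), Rational(1, 2)) = Pow(Rational(128689, 2681), Rational(1, 2)) = Mul(Rational(1, 2681), Pow(345015209, Rational(1, 2)))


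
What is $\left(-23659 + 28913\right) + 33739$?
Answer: $38993$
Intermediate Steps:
$\left(-23659 + 28913\right) + 33739 = 5254 + 33739 = 38993$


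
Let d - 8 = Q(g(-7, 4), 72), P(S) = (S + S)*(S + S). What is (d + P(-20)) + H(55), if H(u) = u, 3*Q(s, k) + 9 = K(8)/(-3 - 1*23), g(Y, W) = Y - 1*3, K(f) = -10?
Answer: 64745/39 ≈ 1660.1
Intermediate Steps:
g(Y, W) = -3 + Y (g(Y, W) = Y - 3 = -3 + Y)
Q(s, k) = -112/39 (Q(s, k) = -3 + (-10/(-3 - 1*23))/3 = -3 + (-10/(-3 - 23))/3 = -3 + (-10/(-26))/3 = -3 + (-10*(-1/26))/3 = -3 + (⅓)*(5/13) = -3 + 5/39 = -112/39)
P(S) = 4*S² (P(S) = (2*S)*(2*S) = 4*S²)
d = 200/39 (d = 8 - 112/39 = 200/39 ≈ 5.1282)
(d + P(-20)) + H(55) = (200/39 + 4*(-20)²) + 55 = (200/39 + 4*400) + 55 = (200/39 + 1600) + 55 = 62600/39 + 55 = 64745/39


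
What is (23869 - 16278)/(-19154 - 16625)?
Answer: -7591/35779 ≈ -0.21216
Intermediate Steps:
(23869 - 16278)/(-19154 - 16625) = 7591/(-35779) = 7591*(-1/35779) = -7591/35779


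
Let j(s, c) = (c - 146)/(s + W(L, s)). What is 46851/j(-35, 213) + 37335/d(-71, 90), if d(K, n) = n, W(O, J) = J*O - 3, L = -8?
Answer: 68194415/402 ≈ 1.6964e+5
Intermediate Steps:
W(O, J) = -3 + J*O
j(s, c) = (-146 + c)/(-3 - 7*s) (j(s, c) = (c - 146)/(s + (-3 + s*(-8))) = (-146 + c)/(s + (-3 - 8*s)) = (-146 + c)/(-3 - 7*s))
46851/j(-35, 213) + 37335/d(-71, 90) = 46851/(((146 - 1*213)/(3 + 7*(-35)))) + 37335/90 = 46851/(((146 - 213)/(3 - 245))) + 37335*(1/90) = 46851/((-67/(-242))) + 2489/6 = 46851/((-1/242*(-67))) + 2489/6 = 46851/(67/242) + 2489/6 = 46851*(242/67) + 2489/6 = 11337942/67 + 2489/6 = 68194415/402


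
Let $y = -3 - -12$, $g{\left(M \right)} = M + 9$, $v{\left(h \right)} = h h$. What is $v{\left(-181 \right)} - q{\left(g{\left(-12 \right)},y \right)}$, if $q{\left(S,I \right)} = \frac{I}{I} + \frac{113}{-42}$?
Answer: $\frac{1376033}{42} \approx 32763.0$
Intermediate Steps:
$v{\left(h \right)} = h^{2}$
$g{\left(M \right)} = 9 + M$
$y = 9$ ($y = -3 + 12 = 9$)
$q{\left(S,I \right)} = - \frac{71}{42}$ ($q{\left(S,I \right)} = 1 + 113 \left(- \frac{1}{42}\right) = 1 - \frac{113}{42} = - \frac{71}{42}$)
$v{\left(-181 \right)} - q{\left(g{\left(-12 \right)},y \right)} = \left(-181\right)^{2} - - \frac{71}{42} = 32761 + \frac{71}{42} = \frac{1376033}{42}$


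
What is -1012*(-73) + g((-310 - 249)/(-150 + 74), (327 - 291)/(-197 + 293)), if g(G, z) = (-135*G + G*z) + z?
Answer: 44314793/608 ≈ 72886.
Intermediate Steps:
g(G, z) = z - 135*G + G*z
-1012*(-73) + g((-310 - 249)/(-150 + 74), (327 - 291)/(-197 + 293)) = -1012*(-73) + ((327 - 291)/(-197 + 293) - 135*(-310 - 249)/(-150 + 74) + ((-310 - 249)/(-150 + 74))*((327 - 291)/(-197 + 293))) = 73876 + (36/96 - (-75465)/(-76) + (-559/(-76))*(36/96)) = 73876 + (36*(1/96) - (-75465)*(-1)/76 + (-559*(-1/76))*(36*(1/96))) = 73876 + (3/8 - 135*559/76 + (559/76)*(3/8)) = 73876 + (3/8 - 75465/76 + 1677/608) = 73876 - 601815/608 = 44314793/608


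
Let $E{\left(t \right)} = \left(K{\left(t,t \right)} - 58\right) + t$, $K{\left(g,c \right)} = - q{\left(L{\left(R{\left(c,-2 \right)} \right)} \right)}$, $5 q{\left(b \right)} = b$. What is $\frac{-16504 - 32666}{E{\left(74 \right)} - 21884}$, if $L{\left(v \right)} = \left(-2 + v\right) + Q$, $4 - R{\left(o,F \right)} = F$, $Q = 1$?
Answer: $\frac{49170}{21869} \approx 2.2484$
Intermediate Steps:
$R{\left(o,F \right)} = 4 - F$
$L{\left(v \right)} = -1 + v$ ($L{\left(v \right)} = \left(-2 + v\right) + 1 = -1 + v$)
$q{\left(b \right)} = \frac{b}{5}$
$K{\left(g,c \right)} = -1$ ($K{\left(g,c \right)} = - \frac{-1 + \left(4 - -2\right)}{5} = - \frac{-1 + \left(4 + 2\right)}{5} = - \frac{-1 + 6}{5} = - \frac{5}{5} = \left(-1\right) 1 = -1$)
$E{\left(t \right)} = -59 + t$ ($E{\left(t \right)} = \left(-1 - 58\right) + t = -59 + t$)
$\frac{-16504 - 32666}{E{\left(74 \right)} - 21884} = \frac{-16504 - 32666}{\left(-59 + 74\right) - 21884} = - \frac{49170}{15 - 21884} = - \frac{49170}{-21869} = \left(-49170\right) \left(- \frac{1}{21869}\right) = \frac{49170}{21869}$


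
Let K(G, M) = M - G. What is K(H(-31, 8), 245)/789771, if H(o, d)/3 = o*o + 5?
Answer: -2653/789771 ≈ -0.0033592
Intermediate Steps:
H(o, d) = 15 + 3*o² (H(o, d) = 3*(o*o + 5) = 3*(o² + 5) = 3*(5 + o²) = 15 + 3*o²)
K(H(-31, 8), 245)/789771 = (245 - (15 + 3*(-31)²))/789771 = (245 - (15 + 3*961))*(1/789771) = (245 - (15 + 2883))*(1/789771) = (245 - 1*2898)*(1/789771) = (245 - 2898)*(1/789771) = -2653*1/789771 = -2653/789771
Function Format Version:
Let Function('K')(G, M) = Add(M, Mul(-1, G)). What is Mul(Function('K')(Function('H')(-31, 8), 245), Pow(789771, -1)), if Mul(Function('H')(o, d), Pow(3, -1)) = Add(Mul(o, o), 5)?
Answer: Rational(-2653, 789771) ≈ -0.0033592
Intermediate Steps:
Function('H')(o, d) = Add(15, Mul(3, Pow(o, 2))) (Function('H')(o, d) = Mul(3, Add(Mul(o, o), 5)) = Mul(3, Add(Pow(o, 2), 5)) = Mul(3, Add(5, Pow(o, 2))) = Add(15, Mul(3, Pow(o, 2))))
Mul(Function('K')(Function('H')(-31, 8), 245), Pow(789771, -1)) = Mul(Add(245, Mul(-1, Add(15, Mul(3, Pow(-31, 2))))), Pow(789771, -1)) = Mul(Add(245, Mul(-1, Add(15, Mul(3, 961)))), Rational(1, 789771)) = Mul(Add(245, Mul(-1, Add(15, 2883))), Rational(1, 789771)) = Mul(Add(245, Mul(-1, 2898)), Rational(1, 789771)) = Mul(Add(245, -2898), Rational(1, 789771)) = Mul(-2653, Rational(1, 789771)) = Rational(-2653, 789771)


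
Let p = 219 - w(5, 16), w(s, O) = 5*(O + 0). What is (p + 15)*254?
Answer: 39116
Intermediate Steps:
w(s, O) = 5*O
p = 139 (p = 219 - 5*16 = 219 - 1*80 = 219 - 80 = 139)
(p + 15)*254 = (139 + 15)*254 = 154*254 = 39116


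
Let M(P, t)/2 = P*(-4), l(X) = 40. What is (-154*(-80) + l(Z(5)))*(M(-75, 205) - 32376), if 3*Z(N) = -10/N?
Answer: -392751360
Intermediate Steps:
Z(N) = -10/(3*N) (Z(N) = (-10/N)/3 = -10/(3*N))
M(P, t) = -8*P (M(P, t) = 2*(P*(-4)) = 2*(-4*P) = -8*P)
(-154*(-80) + l(Z(5)))*(M(-75, 205) - 32376) = (-154*(-80) + 40)*(-8*(-75) - 32376) = (12320 + 40)*(600 - 32376) = 12360*(-31776) = -392751360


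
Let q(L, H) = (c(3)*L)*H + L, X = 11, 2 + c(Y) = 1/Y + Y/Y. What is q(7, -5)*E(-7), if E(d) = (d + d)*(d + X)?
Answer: -5096/3 ≈ -1698.7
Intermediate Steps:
c(Y) = -1 + 1/Y (c(Y) = -2 + (1/Y + Y/Y) = -2 + (1/Y + 1) = -2 + (1 + 1/Y) = -1 + 1/Y)
E(d) = 2*d*(11 + d) (E(d) = (d + d)*(d + 11) = (2*d)*(11 + d) = 2*d*(11 + d))
q(L, H) = L - 2*H*L/3 (q(L, H) = (((1 - 1*3)/3)*L)*H + L = (((1 - 3)/3)*L)*H + L = (((⅓)*(-2))*L)*H + L = (-2*L/3)*H + L = -2*H*L/3 + L = L - 2*H*L/3)
q(7, -5)*E(-7) = ((⅓)*7*(3 - 2*(-5)))*(2*(-7)*(11 - 7)) = ((⅓)*7*(3 + 10))*(2*(-7)*4) = ((⅓)*7*13)*(-56) = (91/3)*(-56) = -5096/3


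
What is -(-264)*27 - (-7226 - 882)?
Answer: 15236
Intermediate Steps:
-(-264)*27 - (-7226 - 882) = -264*(-27) - 1*(-8108) = 7128 + 8108 = 15236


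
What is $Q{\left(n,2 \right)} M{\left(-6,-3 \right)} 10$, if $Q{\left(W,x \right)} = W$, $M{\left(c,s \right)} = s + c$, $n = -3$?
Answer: $270$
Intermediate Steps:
$M{\left(c,s \right)} = c + s$
$Q{\left(n,2 \right)} M{\left(-6,-3 \right)} 10 = - 3 \left(-6 - 3\right) 10 = \left(-3\right) \left(-9\right) 10 = 27 \cdot 10 = 270$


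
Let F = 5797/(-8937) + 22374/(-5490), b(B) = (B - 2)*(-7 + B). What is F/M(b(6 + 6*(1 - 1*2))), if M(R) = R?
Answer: -6438388/19080495 ≈ -0.33743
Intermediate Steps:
b(B) = (-7 + B)*(-2 + B) (b(B) = (-2 + B)*(-7 + B) = (-7 + B)*(-2 + B))
F = -12876776/2725785 (F = 5797*(-1/8937) + 22374*(-1/5490) = -5797/8937 - 1243/305 = -12876776/2725785 ≈ -4.7241)
F/M(b(6 + 6*(1 - 1*2))) = -12876776/(2725785*(14 + (6 + 6*(1 - 1*2))**2 - 9*(6 + 6*(1 - 1*2)))) = -12876776/(2725785*(14 + (6 + 6*(1 - 2))**2 - 9*(6 + 6*(1 - 2)))) = -12876776/(2725785*(14 + (6 + 6*(-1))**2 - 9*(6 + 6*(-1)))) = -12876776/(2725785*(14 + (6 - 6)**2 - 9*(6 - 6))) = -12876776/(2725785*(14 + 0**2 - 9*0)) = -12876776/(2725785*(14 + 0 + 0)) = -12876776/2725785/14 = -12876776/2725785*1/14 = -6438388/19080495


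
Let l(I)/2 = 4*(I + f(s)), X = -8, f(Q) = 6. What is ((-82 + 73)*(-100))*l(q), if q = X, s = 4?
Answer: -14400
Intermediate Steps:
q = -8
l(I) = 48 + 8*I (l(I) = 2*(4*(I + 6)) = 2*(4*(6 + I)) = 2*(24 + 4*I) = 48 + 8*I)
((-82 + 73)*(-100))*l(q) = ((-82 + 73)*(-100))*(48 + 8*(-8)) = (-9*(-100))*(48 - 64) = 900*(-16) = -14400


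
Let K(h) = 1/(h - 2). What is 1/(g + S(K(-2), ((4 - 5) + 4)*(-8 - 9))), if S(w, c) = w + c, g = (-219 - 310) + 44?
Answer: -4/2145 ≈ -0.0018648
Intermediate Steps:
g = -485 (g = -529 + 44 = -485)
K(h) = 1/(-2 + h)
S(w, c) = c + w
1/(g + S(K(-2), ((4 - 5) + 4)*(-8 - 9))) = 1/(-485 + (((4 - 5) + 4)*(-8 - 9) + 1/(-2 - 2))) = 1/(-485 + ((-1 + 4)*(-17) + 1/(-4))) = 1/(-485 + (3*(-17) - 1/4)) = 1/(-485 + (-51 - 1/4)) = 1/(-485 - 205/4) = 1/(-2145/4) = -4/2145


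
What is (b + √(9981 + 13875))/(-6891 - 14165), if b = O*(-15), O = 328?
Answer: 615/2632 - √1491/5264 ≈ 0.22633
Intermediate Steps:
b = -4920 (b = 328*(-15) = -4920)
(b + √(9981 + 13875))/(-6891 - 14165) = (-4920 + √(9981 + 13875))/(-6891 - 14165) = (-4920 + √23856)/(-21056) = (-4920 + 4*√1491)*(-1/21056) = 615/2632 - √1491/5264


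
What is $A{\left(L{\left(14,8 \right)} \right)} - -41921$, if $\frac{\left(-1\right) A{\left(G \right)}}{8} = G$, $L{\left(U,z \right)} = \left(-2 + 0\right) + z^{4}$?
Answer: $9169$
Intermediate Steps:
$L{\left(U,z \right)} = -2 + z^{4}$
$A{\left(G \right)} = - 8 G$
$A{\left(L{\left(14,8 \right)} \right)} - -41921 = - 8 \left(-2 + 8^{4}\right) - -41921 = - 8 \left(-2 + 4096\right) + 41921 = \left(-8\right) 4094 + 41921 = -32752 + 41921 = 9169$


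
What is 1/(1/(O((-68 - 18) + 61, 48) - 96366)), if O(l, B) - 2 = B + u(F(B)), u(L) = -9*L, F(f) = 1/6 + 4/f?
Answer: -385273/4 ≈ -96318.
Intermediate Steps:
F(f) = ⅙ + 4/f (F(f) = 1*(⅙) + 4/f = ⅙ + 4/f)
O(l, B) = 2 + B - 3*(24 + B)/(2*B) (O(l, B) = 2 + (B - 3*(24 + B)/(2*B)) = 2 + B - 3*(24 + B)/(2*B))
1/(1/(O((-68 - 18) + 61, 48) - 96366)) = 1/(1/((½ + 48 - 36/48) - 96366)) = 1/(1/((½ + 48 - 36*1/48) - 96366)) = 1/(1/((½ + 48 - ¾) - 96366)) = 1/(1/(191/4 - 96366)) = 1/(1/(-385273/4)) = 1/(-4/385273) = -385273/4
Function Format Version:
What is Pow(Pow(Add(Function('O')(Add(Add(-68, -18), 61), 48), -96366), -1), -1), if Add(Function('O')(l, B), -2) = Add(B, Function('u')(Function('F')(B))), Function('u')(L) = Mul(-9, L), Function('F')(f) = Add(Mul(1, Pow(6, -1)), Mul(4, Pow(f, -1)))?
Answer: Rational(-385273, 4) ≈ -96318.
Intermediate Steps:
Function('F')(f) = Add(Rational(1, 6), Mul(4, Pow(f, -1))) (Function('F')(f) = Add(Mul(1, Rational(1, 6)), Mul(4, Pow(f, -1))) = Add(Rational(1, 6), Mul(4, Pow(f, -1))))
Function('O')(l, B) = Add(2, B, Mul(Rational(-3, 2), Pow(B, -1), Add(24, B))) (Function('O')(l, B) = Add(2, Add(B, Mul(-9, Mul(Rational(1, 6), Pow(B, -1), Add(24, B))))) = Add(2, Add(B, Mul(Rational(-3, 2), Pow(B, -1), Add(24, B)))) = Add(2, B, Mul(Rational(-3, 2), Pow(B, -1), Add(24, B))))
Pow(Pow(Add(Function('O')(Add(Add(-68, -18), 61), 48), -96366), -1), -1) = Pow(Pow(Add(Add(Rational(1, 2), 48, Mul(-36, Pow(48, -1))), -96366), -1), -1) = Pow(Pow(Add(Add(Rational(1, 2), 48, Mul(-36, Rational(1, 48))), -96366), -1), -1) = Pow(Pow(Add(Add(Rational(1, 2), 48, Rational(-3, 4)), -96366), -1), -1) = Pow(Pow(Add(Rational(191, 4), -96366), -1), -1) = Pow(Pow(Rational(-385273, 4), -1), -1) = Pow(Rational(-4, 385273), -1) = Rational(-385273, 4)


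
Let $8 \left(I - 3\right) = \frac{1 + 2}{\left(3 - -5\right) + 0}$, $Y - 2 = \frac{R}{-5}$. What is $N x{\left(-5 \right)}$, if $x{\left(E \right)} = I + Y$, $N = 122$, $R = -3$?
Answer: $\frac{110227}{160} \approx 688.92$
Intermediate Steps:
$Y = \frac{13}{5}$ ($Y = 2 - \frac{3}{-5} = 2 - - \frac{3}{5} = 2 + \frac{3}{5} = \frac{13}{5} \approx 2.6$)
$I = \frac{195}{64}$ ($I = 3 + \frac{\left(1 + 2\right) \frac{1}{\left(3 - -5\right) + 0}}{8} = 3 + \frac{3 \frac{1}{\left(3 + 5\right) + 0}}{8} = 3 + \frac{3 \frac{1}{8 + 0}}{8} = 3 + \frac{3 \cdot \frac{1}{8}}{8} = 3 + \frac{1}{8} \cdot \frac{3}{8} = 3 + \frac{3}{64} = \frac{195}{64} \approx 3.0469$)
$x{\left(E \right)} = \frac{1807}{320}$ ($x{\left(E \right)} = \frac{195}{64} + \frac{13}{5} = \frac{1807}{320}$)
$N x{\left(-5 \right)} = 122 \cdot \frac{1807}{320} = \frac{110227}{160}$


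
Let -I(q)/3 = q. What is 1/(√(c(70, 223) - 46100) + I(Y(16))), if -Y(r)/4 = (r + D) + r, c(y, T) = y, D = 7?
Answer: 234/132527 - I*√46030/265054 ≈ 0.0017657 - 0.00080944*I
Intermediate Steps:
Y(r) = -28 - 8*r (Y(r) = -4*((r + 7) + r) = -4*((7 + r) + r) = -4*(7 + 2*r) = -28 - 8*r)
I(q) = -3*q
1/(√(c(70, 223) - 46100) + I(Y(16))) = 1/(√(70 - 46100) - 3*(-28 - 8*16)) = 1/(√(-46030) - 3*(-28 - 128)) = 1/(I*√46030 - 3*(-156)) = 1/(I*√46030 + 468) = 1/(468 + I*√46030)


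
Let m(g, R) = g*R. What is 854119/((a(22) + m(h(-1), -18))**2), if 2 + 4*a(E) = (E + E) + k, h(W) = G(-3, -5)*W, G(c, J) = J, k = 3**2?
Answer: 13665904/95481 ≈ 143.13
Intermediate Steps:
k = 9
h(W) = -5*W
a(E) = 7/4 + E/2 (a(E) = -1/2 + ((E + E) + 9)/4 = -1/2 + (2*E + 9)/4 = -1/2 + (9 + 2*E)/4 = -1/2 + (9/4 + E/2) = 7/4 + E/2)
m(g, R) = R*g
854119/((a(22) + m(h(-1), -18))**2) = 854119/(((7/4 + (1/2)*22) - (-90)*(-1))**2) = 854119/(((7/4 + 11) - 18*5)**2) = 854119/((51/4 - 90)**2) = 854119/((-309/4)**2) = 854119/(95481/16) = 854119*(16/95481) = 13665904/95481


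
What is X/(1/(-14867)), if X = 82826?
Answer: -1231374142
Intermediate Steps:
X/(1/(-14867)) = 82826/(1/(-14867)) = 82826/(-1/14867) = 82826*(-14867) = -1231374142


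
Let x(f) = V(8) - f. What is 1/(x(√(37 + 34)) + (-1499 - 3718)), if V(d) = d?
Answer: -5209/27133610 + √71/27133610 ≈ -0.00019167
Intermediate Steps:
x(f) = 8 - f
1/(x(√(37 + 34)) + (-1499 - 3718)) = 1/((8 - √(37 + 34)) + (-1499 - 3718)) = 1/((8 - √71) - 5217) = 1/(-5209 - √71)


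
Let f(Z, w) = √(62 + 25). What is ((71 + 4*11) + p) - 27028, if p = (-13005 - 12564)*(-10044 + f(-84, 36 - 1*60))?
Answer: 256788123 - 25569*√87 ≈ 2.5655e+8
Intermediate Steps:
f(Z, w) = √87
p = 256815036 - 25569*√87 (p = (-13005 - 12564)*(-10044 + √87) = -25569*(-10044 + √87) = 256815036 - 25569*√87 ≈ 2.5658e+8)
((71 + 4*11) + p) - 27028 = ((71 + 4*11) + (256815036 - 25569*√87)) - 27028 = ((71 + 44) + (256815036 - 25569*√87)) - 27028 = (115 + (256815036 - 25569*√87)) - 27028 = (256815151 - 25569*√87) - 27028 = 256788123 - 25569*√87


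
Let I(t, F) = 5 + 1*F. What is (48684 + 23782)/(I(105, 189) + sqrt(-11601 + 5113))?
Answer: 3514601/11031 - 36233*I*sqrt(1622)/11031 ≈ 318.61 - 132.29*I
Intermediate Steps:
I(t, F) = 5 + F
(48684 + 23782)/(I(105, 189) + sqrt(-11601 + 5113)) = (48684 + 23782)/((5 + 189) + sqrt(-11601 + 5113)) = 72466/(194 + sqrt(-6488)) = 72466/(194 + 2*I*sqrt(1622))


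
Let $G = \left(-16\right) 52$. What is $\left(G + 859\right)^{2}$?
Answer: $729$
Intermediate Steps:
$G = -832$
$\left(G + 859\right)^{2} = \left(-832 + 859\right)^{2} = 27^{2} = 729$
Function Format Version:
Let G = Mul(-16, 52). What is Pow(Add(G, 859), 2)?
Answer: 729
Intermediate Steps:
G = -832
Pow(Add(G, 859), 2) = Pow(Add(-832, 859), 2) = Pow(27, 2) = 729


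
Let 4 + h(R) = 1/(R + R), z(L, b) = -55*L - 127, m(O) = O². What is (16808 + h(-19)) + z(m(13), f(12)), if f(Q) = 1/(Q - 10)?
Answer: 280515/38 ≈ 7382.0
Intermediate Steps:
f(Q) = 1/(-10 + Q)
z(L, b) = -127 - 55*L
h(R) = -4 + 1/(2*R) (h(R) = -4 + 1/(R + R) = -4 + 1/(2*R))
(16808 + h(-19)) + z(m(13), f(12)) = (16808 + (-4 + (½)/(-19))) + (-127 - 55*13²) = (16808 + (-4 + (½)*(-1/19))) + (-127 - 55*169) = (16808 + (-4 - 1/38)) + (-127 - 9295) = (16808 - 153/38) - 9422 = 638551/38 - 9422 = 280515/38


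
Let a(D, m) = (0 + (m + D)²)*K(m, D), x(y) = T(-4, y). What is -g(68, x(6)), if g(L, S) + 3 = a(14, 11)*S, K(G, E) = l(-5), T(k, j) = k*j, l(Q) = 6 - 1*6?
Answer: 3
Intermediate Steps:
l(Q) = 0 (l(Q) = 6 - 6 = 0)
T(k, j) = j*k
K(G, E) = 0
x(y) = -4*y (x(y) = y*(-4) = -4*y)
a(D, m) = 0 (a(D, m) = (0 + (m + D)²)*0 = (0 + (D + m)²)*0 = (D + m)²*0 = 0)
g(L, S) = -3 (g(L, S) = -3 + 0*S = -3 + 0 = -3)
-g(68, x(6)) = -1*(-3) = 3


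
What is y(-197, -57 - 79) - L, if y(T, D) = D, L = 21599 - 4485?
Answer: -17250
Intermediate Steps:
L = 17114
y(-197, -57 - 79) - L = (-57 - 79) - 1*17114 = -136 - 17114 = -17250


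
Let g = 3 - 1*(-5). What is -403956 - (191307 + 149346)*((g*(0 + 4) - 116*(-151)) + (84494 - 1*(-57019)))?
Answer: -54185010789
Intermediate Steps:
g = 8 (g = 3 + 5 = 8)
-403956 - (191307 + 149346)*((g*(0 + 4) - 116*(-151)) + (84494 - 1*(-57019))) = -403956 - (191307 + 149346)*((8*(0 + 4) - 116*(-151)) + (84494 - 1*(-57019))) = -403956 - 340653*((8*4 + 17516) + (84494 + 57019)) = -403956 - 340653*((32 + 17516) + 141513) = -403956 - 340653*(17548 + 141513) = -403956 - 340653*159061 = -403956 - 1*54184606833 = -403956 - 54184606833 = -54185010789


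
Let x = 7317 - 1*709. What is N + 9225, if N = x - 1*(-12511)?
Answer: 28344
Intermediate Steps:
x = 6608 (x = 7317 - 709 = 6608)
N = 19119 (N = 6608 - 1*(-12511) = 6608 + 12511 = 19119)
N + 9225 = 19119 + 9225 = 28344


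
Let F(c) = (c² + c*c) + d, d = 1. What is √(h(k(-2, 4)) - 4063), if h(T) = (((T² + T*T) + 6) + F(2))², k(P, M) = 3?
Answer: I*√2974 ≈ 54.534*I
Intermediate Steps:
F(c) = 1 + 2*c² (F(c) = (c² + c*c) + 1 = (c² + c²) + 1 = 2*c² + 1 = 1 + 2*c²)
h(T) = (15 + 2*T²)² (h(T) = (((T² + T*T) + 6) + (1 + 2*2²))² = (((T² + T²) + 6) + (1 + 2*4))² = ((2*T² + 6) + (1 + 8))² = ((6 + 2*T²) + 9)² = (15 + 2*T²)²)
√(h(k(-2, 4)) - 4063) = √((15 + 2*3²)² - 4063) = √((15 + 2*9)² - 4063) = √((15 + 18)² - 4063) = √(33² - 4063) = √(1089 - 4063) = √(-2974) = I*√2974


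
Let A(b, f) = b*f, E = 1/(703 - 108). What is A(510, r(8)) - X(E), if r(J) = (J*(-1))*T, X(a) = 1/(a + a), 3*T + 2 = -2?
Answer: 10285/2 ≈ 5142.5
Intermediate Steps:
T = -4/3 (T = -⅔ + (⅓)*(-2) = -⅔ - ⅔ = -4/3 ≈ -1.3333)
E = 1/595 ≈ 0.0016807
X(a) = 1/(2*a)
r(J) = 4*J/3 (r(J) = (J*(-1))*(-4/3) = -J*(-4/3) = 4*J/3)
A(510, r(8)) - X(E) = 510*((4/3)*8) - 1/(2*1/595) = 510*(32/3) - 595/2 = 5440 - 1*595/2 = 5440 - 595/2 = 10285/2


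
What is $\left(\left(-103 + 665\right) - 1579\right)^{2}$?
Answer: $1034289$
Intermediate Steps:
$\left(\left(-103 + 665\right) - 1579\right)^{2} = \left(562 - 1579\right)^{2} = \left(-1017\right)^{2} = 1034289$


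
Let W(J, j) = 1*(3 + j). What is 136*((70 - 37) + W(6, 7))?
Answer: 5848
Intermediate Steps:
W(J, j) = 3 + j
136*((70 - 37) + W(6, 7)) = 136*((70 - 37) + (3 + 7)) = 136*(33 + 10) = 136*43 = 5848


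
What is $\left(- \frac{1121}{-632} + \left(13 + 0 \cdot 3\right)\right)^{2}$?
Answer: $\frac{87179569}{399424} \approx 218.26$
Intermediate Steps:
$\left(- \frac{1121}{-632} + \left(13 + 0 \cdot 3\right)\right)^{2} = \left(\left(-1121\right) \left(- \frac{1}{632}\right) + \left(13 + 0\right)\right)^{2} = \left(\frac{1121}{632} + 13\right)^{2} = \left(\frac{9337}{632}\right)^{2} = \frac{87179569}{399424}$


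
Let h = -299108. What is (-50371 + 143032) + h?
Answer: -206447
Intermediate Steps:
(-50371 + 143032) + h = (-50371 + 143032) - 299108 = 92661 - 299108 = -206447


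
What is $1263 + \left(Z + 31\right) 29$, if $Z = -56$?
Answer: $538$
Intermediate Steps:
$1263 + \left(Z + 31\right) 29 = 1263 + \left(-56 + 31\right) 29 = 1263 - 725 = 538$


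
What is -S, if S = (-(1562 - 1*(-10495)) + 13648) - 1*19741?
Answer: 18150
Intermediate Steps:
S = -18150 (S = (-(1562 + 10495) + 13648) - 19741 = (-1*12057 + 13648) - 19741 = (-12057 + 13648) - 19741 = 1591 - 19741 = -18150)
-S = -1*(-18150) = 18150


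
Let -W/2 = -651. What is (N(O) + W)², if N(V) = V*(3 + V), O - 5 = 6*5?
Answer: 6927424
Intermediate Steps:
W = 1302 (W = -2*(-651) = 1302)
O = 35 (O = 5 + 6*5 = 5 + 30 = 35)
(N(O) + W)² = (35*(3 + 35) + 1302)² = (35*38 + 1302)² = (1330 + 1302)² = 2632² = 6927424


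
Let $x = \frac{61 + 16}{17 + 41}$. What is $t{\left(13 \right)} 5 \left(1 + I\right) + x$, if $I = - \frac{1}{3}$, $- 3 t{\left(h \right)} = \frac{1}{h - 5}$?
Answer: $\frac{1241}{1044} \approx 1.1887$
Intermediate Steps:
$t{\left(h \right)} = - \frac{1}{3 \left(-5 + h\right)}$ ($t{\left(h \right)} = - \frac{1}{3 \left(h - 5\right)} = - \frac{1}{3 \left(-5 + h\right)}$)
$I = - \frac{1}{3}$ ($I = \left(-1\right) \frac{1}{3} = - \frac{1}{3} \approx -0.33333$)
$x = \frac{77}{58} \approx 1.3276$
$t{\left(13 \right)} 5 \left(1 + I\right) + x = - \frac{1}{-15 + 3 \cdot 13} \cdot 5 \left(1 - \frac{1}{3}\right) + \frac{77}{58} = - \frac{1}{-15 + 39} \cdot 5 \cdot \frac{2}{3} + \frac{77}{58} = - \frac{1}{24} \cdot \frac{10}{3} + \frac{77}{58} = \left(-1\right) \frac{1}{24} \cdot \frac{10}{3} + \frac{77}{58} = \left(- \frac{1}{24}\right) \frac{10}{3} + \frac{77}{58} = - \frac{5}{36} + \frac{77}{58} = \frac{1241}{1044}$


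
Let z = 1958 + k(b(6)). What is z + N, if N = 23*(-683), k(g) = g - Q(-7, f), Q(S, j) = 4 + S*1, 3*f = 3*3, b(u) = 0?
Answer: -13748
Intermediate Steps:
f = 3 (f = (3*3)/3 = (1/3)*9 = 3)
Q(S, j) = 4 + S
k(g) = 3 + g (k(g) = g - (4 - 7) = g - 1*(-3) = g + 3 = 3 + g)
N = -15709
z = 1961 (z = 1958 + (3 + 0) = 1958 + 3 = 1961)
z + N = 1961 - 15709 = -13748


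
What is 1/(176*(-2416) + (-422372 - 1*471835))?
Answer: -1/1319423 ≈ -7.5791e-7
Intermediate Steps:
1/(176*(-2416) + (-422372 - 1*471835)) = 1/(-425216 + (-422372 - 471835)) = 1/(-425216 - 894207) = 1/(-1319423) = -1/1319423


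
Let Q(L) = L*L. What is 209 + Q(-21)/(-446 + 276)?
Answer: 35089/170 ≈ 206.41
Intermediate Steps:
Q(L) = L²
209 + Q(-21)/(-446 + 276) = 209 + (-21)²/(-446 + 276) = 209 + 441/(-170) = 209 + 441*(-1/170) = 209 - 441/170 = 35089/170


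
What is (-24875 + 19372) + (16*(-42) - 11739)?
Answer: -17914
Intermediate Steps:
(-24875 + 19372) + (16*(-42) - 11739) = -5503 + (-672 - 11739) = -5503 - 12411 = -17914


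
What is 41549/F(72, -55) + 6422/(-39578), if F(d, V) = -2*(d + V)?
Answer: -822322335/672826 ≈ -1222.2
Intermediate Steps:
F(d, V) = -2*V - 2*d (F(d, V) = -2*(V + d) = -2*V - 2*d)
41549/F(72, -55) + 6422/(-39578) = 41549/(-2*(-55) - 2*72) + 6422/(-39578) = 41549/(110 - 144) + 6422*(-1/39578) = 41549/(-34) - 3211/19789 = 41549*(-1/34) - 3211/19789 = -41549/34 - 3211/19789 = -822322335/672826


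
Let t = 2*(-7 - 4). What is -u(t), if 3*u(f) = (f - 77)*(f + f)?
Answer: -1452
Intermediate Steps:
t = -22 (t = 2*(-11) = -22)
u(f) = 2*f*(-77 + f)/3 (u(f) = ((f - 77)*(f + f))/3 = ((-77 + f)*(2*f))/3 = (2*f*(-77 + f))/3 = 2*f*(-77 + f)/3)
-u(t) = -2*(-22)*(-77 - 22)/3 = -2*(-22)*(-99)/3 = -1*1452 = -1452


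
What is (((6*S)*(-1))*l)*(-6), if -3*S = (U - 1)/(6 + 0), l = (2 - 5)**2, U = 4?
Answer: -54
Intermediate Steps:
l = 9 (l = (-3)**2 = 9)
S = -1/6 (S = -(4 - 1)/(3*(6 + 0)) = -1/6 ≈ -0.16667)
(((6*S)*(-1))*l)*(-6) = (((6*(-1/6))*(-1))*9)*(-6) = (-1*(-1)*9)*(-6) = (1*9)*(-6) = 9*(-6) = -54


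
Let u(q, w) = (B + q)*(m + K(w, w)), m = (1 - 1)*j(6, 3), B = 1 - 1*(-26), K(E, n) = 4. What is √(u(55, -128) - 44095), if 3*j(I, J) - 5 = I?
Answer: 3*I*√4863 ≈ 209.21*I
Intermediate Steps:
j(I, J) = 5/3 + I/3
B = 27 (B = 1 + 26 = 27)
m = 0 (m = (1 - 1)*(5/3 + (⅓)*6) = 0*(5/3 + 2) = 0*(11/3) = 0)
u(q, w) = 108 + 4*q (u(q, w) = (27 + q)*(0 + 4) = (27 + q)*4 = 108 + 4*q)
√(u(55, -128) - 44095) = √((108 + 4*55) - 44095) = √((108 + 220) - 44095) = √(328 - 44095) = √(-43767) = 3*I*√4863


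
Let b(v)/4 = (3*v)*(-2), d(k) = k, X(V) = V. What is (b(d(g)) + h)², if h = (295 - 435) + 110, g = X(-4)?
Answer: 4356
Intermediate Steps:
g = -4
h = -30 (h = -140 + 110 = -30)
b(v) = -24*v (b(v) = 4*((3*v)*(-2)) = 4*(-6*v) = -24*v)
(b(d(g)) + h)² = (-24*(-4) - 30)² = (96 - 30)² = 66² = 4356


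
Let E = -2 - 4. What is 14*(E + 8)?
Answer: 28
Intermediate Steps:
E = -6
14*(E + 8) = 14*(-6 + 8) = 14*2 = 28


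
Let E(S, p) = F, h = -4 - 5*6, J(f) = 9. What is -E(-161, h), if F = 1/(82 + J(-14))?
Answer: -1/91 ≈ -0.010989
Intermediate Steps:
h = -34 (h = -4 - 30 = -34)
F = 1/91 (F = 1/(82 + 9) = 1/91 ≈ 0.010989)
E(S, p) = 1/91
-E(-161, h) = -1*1/91 = -1/91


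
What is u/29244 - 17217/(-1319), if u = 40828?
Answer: 139336520/9643209 ≈ 14.449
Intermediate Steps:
u/29244 - 17217/(-1319) = 40828/29244 - 17217/(-1319) = 40828*(1/29244) - 17217*(-1/1319) = 10207/7311 + 17217/1319 = 139336520/9643209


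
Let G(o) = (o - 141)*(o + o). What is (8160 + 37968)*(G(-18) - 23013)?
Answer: -797506992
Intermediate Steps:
G(o) = 2*o*(-141 + o) (G(o) = (-141 + o)*(2*o) = 2*o*(-141 + o))
(8160 + 37968)*(G(-18) - 23013) = (8160 + 37968)*(2*(-18)*(-141 - 18) - 23013) = 46128*(2*(-18)*(-159) - 23013) = 46128*(5724 - 23013) = 46128*(-17289) = -797506992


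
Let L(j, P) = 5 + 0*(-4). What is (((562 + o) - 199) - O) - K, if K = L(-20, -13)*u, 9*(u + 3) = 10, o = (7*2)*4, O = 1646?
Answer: -10958/9 ≈ -1217.6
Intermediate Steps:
o = 56 (o = 14*4 = 56)
L(j, P) = 5 (L(j, P) = 5 + 0 = 5)
u = -17/9 (u = -3 + (⅑)*10 = -3 + 10/9 = -17/9 ≈ -1.8889)
K = -85/9 (K = 5*(-17/9) = -85/9 ≈ -9.4444)
(((562 + o) - 199) - O) - K = (((562 + 56) - 199) - 1*1646) - 1*(-85/9) = ((618 - 199) - 1646) + 85/9 = (419 - 1646) + 85/9 = -1227 + 85/9 = -10958/9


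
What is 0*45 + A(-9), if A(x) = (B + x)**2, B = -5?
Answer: 196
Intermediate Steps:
A(x) = (-5 + x)**2
0*45 + A(-9) = 0*45 + (-5 - 9)**2 = 0 + (-14)**2 = 0 + 196 = 196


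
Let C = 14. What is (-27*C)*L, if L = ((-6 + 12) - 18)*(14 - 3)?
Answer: 49896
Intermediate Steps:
L = -132 (L = (6 - 18)*11 = -12*11 = -132)
(-27*C)*L = -27*14*(-132) = -378*(-132) = 49896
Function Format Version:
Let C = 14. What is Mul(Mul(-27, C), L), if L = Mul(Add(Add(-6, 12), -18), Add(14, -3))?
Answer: 49896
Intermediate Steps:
L = -132 (L = Mul(Add(6, -18), 11) = Mul(-12, 11) = -132)
Mul(Mul(-27, C), L) = Mul(Mul(-27, 14), -132) = Mul(-378, -132) = 49896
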